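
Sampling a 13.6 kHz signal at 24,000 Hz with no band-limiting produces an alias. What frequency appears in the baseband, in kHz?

Nyquist = 24,000/2 = 12,000 Hz; 13,600 Hz exceeds it.
Alias = |13,600 − 1×24,000| = |13,600 − 24,000| = 10,400 Hz = 10.4 kHz.

10.4 kHz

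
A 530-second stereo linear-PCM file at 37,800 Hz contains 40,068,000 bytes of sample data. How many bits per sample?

Bytes per sample = 40,068,000 / (37,800 × 530 × 2) = 40,068,000 / 40,068,000 = 1.
Bit depth = 1 × 8 = 8 bits.

8 bits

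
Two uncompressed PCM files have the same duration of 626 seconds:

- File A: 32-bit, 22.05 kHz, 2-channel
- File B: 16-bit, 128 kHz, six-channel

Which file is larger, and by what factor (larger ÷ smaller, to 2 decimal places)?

File A: 22,050 × 4 × 2 = 176,400 bytes/s.
File B: 128,000 × 2 × 6 = 1,536,000 bytes/s.
File B is larger; ratio = 961,536,000 / 110,426,400 = 8.71.

File B, by a factor of 8.71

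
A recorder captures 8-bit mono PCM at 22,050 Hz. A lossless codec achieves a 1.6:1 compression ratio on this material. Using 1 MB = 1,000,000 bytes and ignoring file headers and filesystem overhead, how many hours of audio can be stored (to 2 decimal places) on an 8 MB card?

0.16 hours

Uncompressed byte rate = 22,050 × 1 × 1 = 22,050 bytes/s.
After 1.6:1 compression, effective rate ≈ 13781.25 bytes/s.
Capacity = 8 × 1,000,000 = 8,000,000 bytes.
8,000,000 / effective rate ≈ 580.5 s → 0.16 hours.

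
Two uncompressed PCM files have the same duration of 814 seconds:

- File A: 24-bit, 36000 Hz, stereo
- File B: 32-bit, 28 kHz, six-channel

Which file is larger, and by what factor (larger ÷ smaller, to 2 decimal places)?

File A: 36,000 × 3 × 2 = 216,000 bytes/s.
File B: 28,000 × 4 × 6 = 672,000 bytes/s.
File B is larger; ratio = 547,008,000 / 175,824,000 = 3.11.

File B, by a factor of 3.11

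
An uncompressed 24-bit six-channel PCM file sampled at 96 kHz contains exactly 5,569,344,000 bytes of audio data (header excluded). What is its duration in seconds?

3,223 seconds

Byte rate = 96,000 × 3 × 6 = 1,728,000 bytes/s.
Duration = 5,569,344,000 / 1,728,000 = 3,223 s.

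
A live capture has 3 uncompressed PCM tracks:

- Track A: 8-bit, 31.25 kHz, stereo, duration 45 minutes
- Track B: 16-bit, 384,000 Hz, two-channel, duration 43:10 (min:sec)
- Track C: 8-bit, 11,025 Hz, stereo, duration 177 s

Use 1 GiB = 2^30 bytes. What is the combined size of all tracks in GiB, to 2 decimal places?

Track A: 45 minutes = 2,700 s; 31,250 × 2,700 × 1 × 2 = 168,750,000 bytes.
Track B: 43:10 (min:sec) = 2,590 s; 384,000 × 2,590 × 2 × 2 = 3,978,240,000 bytes.
Track C: 11,025 × 177 × 1 × 2 = 3,902,850 bytes.
Total = 4,150,892,850 bytes = 3.87 GiB.

3.87 GiB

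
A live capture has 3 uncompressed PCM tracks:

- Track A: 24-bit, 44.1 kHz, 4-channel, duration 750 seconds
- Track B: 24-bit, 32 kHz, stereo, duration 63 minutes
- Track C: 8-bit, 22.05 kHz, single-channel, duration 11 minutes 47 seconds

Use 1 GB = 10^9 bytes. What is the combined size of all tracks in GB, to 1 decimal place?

1.1 GB

Track A: 44,100 × 750 × 3 × 4 = 396,900,000 bytes.
Track B: 63 minutes = 3,780 s; 32,000 × 3,780 × 3 × 2 = 725,760,000 bytes.
Track C: 11 minutes 47 seconds = 707 s; 22,050 × 707 × 1 × 1 = 15,589,350 bytes.
Total = 1,138,249,350 bytes = 1.1 GB.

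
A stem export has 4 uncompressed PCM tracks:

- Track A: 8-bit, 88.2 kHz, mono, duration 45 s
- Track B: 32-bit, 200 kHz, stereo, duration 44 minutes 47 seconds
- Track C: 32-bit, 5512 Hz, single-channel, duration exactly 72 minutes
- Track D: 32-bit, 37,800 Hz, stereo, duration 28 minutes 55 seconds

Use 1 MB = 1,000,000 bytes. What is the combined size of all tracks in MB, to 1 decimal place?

4923.1 MB

Track A: 88,200 × 45 × 1 × 1 = 3,969,000 bytes.
Track B: 44 minutes 47 seconds = 2,687 s; 200,000 × 2,687 × 4 × 2 = 4,299,200,000 bytes.
Track C: exactly 72 minutes = 4,320 s; 5,512 × 4,320 × 4 × 1 = 95,247,360 bytes.
Track D: 28 minutes 55 seconds = 1,735 s; 37,800 × 1,735 × 4 × 2 = 524,664,000 bytes.
Total = 4,923,080,360 bytes = 4923.1 MB.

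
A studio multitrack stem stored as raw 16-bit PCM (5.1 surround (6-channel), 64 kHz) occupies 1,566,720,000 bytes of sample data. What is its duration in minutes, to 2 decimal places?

34.00 minutes

Byte rate = 64,000 × 2 × 6 = 768,000 bytes/s.
Duration = 1,566,720,000 / 768,000 = 2,040 s.
2,040 s / 60 = 34.00 minutes.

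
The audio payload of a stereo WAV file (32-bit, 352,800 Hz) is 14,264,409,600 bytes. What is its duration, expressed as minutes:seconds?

84:14

Byte rate = 352,800 × 4 × 2 = 2,822,400 bytes/s.
Duration = 14,264,409,600 / 2,822,400 = 5,054 s.
5,054 s = 84:14.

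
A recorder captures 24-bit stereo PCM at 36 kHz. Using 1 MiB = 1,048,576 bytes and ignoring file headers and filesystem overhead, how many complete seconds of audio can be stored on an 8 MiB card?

38 seconds

Uncompressed byte rate = 36,000 × 3 × 2 = 216,000 bytes/s.
Capacity = 8 × 1,048,576 = 8,388,608 bytes.
8,388,608 / 216,000 ≈ 38.84 s → 38 seconds.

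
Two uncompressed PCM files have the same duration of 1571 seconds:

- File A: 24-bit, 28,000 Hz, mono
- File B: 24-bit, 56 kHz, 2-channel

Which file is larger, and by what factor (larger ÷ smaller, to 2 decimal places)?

File B, by a factor of 4.00

File A: 28,000 × 3 × 1 = 84,000 bytes/s.
File B: 56,000 × 3 × 2 = 336,000 bytes/s.
File B is larger; ratio = 527,856,000 / 131,964,000 = 4.00.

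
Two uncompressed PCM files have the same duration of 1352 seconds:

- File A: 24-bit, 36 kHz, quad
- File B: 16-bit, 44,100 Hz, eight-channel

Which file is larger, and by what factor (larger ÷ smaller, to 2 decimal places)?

File A: 36,000 × 3 × 4 = 432,000 bytes/s.
File B: 44,100 × 2 × 8 = 705,600 bytes/s.
File B is larger; ratio = 953,971,200 / 584,064,000 = 1.63.

File B, by a factor of 1.63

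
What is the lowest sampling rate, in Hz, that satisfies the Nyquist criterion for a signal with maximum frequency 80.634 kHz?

161,268 Hz

Minimum sample rate = 2 × 80,634 Hz = 161,268 Hz.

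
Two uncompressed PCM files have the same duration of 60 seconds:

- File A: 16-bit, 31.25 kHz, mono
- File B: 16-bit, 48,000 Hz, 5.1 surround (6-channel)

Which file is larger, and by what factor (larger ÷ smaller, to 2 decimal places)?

File B, by a factor of 9.22

File A: 31,250 × 2 × 1 = 62,500 bytes/s.
File B: 48,000 × 2 × 6 = 576,000 bytes/s.
File B is larger; ratio = 34,560,000 / 3,750,000 = 9.22.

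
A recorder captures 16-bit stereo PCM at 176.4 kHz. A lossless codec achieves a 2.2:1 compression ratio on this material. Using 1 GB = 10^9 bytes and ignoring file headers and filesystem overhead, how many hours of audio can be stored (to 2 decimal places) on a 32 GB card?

27.71 hours

Uncompressed byte rate = 176,400 × 2 × 2 = 705,600 bytes/s.
After 2.2:1 compression, effective rate ≈ 320727.27 bytes/s.
Capacity = 32 × 1,000,000,000 = 32,000,000,000 bytes.
32,000,000,000 / effective rate ≈ 99773.24 s → 27.71 hours.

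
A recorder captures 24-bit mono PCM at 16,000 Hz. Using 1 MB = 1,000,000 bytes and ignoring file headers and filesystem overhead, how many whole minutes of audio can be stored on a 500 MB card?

173 minutes

Uncompressed byte rate = 16,000 × 3 × 1 = 48,000 bytes/s.
Capacity = 500 × 1,000,000 = 500,000,000 bytes.
500,000,000 / 48,000 ≈ 10416.67 s → 173 minutes.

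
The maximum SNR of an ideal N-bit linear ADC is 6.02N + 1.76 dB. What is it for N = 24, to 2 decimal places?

6.02 × 24 + 1.76 = 146.24 dB.

146.24 dB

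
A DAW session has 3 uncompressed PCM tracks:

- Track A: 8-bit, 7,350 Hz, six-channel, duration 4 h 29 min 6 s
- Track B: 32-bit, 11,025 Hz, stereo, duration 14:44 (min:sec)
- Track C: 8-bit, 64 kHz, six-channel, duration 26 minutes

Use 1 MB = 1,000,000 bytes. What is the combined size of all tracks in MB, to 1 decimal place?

1389.0 MB

Track A: 4 h 29 min 6 s = 16,146 s; 7,350 × 16,146 × 1 × 6 = 712,038,600 bytes.
Track B: 14:44 (min:sec) = 884 s; 11,025 × 884 × 4 × 2 = 77,968,800 bytes.
Track C: 26 minutes = 1,560 s; 64,000 × 1,560 × 1 × 6 = 599,040,000 bytes.
Total = 1,389,047,400 bytes = 1389.0 MB.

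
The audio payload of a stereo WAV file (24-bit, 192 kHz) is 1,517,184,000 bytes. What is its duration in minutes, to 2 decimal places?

Byte rate = 192,000 × 3 × 2 = 1,152,000 bytes/s.
Duration = 1,517,184,000 / 1,152,000 = 1,317 s.
1,317 s / 60 = 21.95 minutes.

21.95 minutes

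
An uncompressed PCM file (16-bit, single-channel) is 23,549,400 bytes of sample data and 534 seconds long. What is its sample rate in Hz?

Bytes = sample_rate × seconds × bytes_per_sample × channels.
sample_rate = 23,549,400 / (534 × 2 × 1) = 23,549,400 / 1,068 = 22,050 Hz.

22,050 Hz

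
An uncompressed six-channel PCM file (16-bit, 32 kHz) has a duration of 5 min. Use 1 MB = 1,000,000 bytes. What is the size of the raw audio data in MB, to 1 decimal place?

115.2 MB

Duration = 5 min = 300 s.
Bytes = 32,000 samples/s × 300 s × 2 bytes/sample × 6 ch = 115,200,000 bytes.
115,200,000 / 1,000,000 = 115.2 MB.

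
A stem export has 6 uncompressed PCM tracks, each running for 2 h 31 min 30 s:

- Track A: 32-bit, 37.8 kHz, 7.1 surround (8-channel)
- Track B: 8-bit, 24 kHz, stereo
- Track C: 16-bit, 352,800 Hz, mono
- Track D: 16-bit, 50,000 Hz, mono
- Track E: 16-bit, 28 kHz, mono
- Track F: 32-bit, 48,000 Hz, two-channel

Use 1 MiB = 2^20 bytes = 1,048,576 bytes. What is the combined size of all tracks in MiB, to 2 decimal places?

2 h 31 min 30 s = 9,090 s.
Track A: 37,800 × 9,090 × 4 × 8 = 10,995,264,000 bytes.
Track B: 24,000 × 9,090 × 1 × 2 = 436,320,000 bytes.
Track C: 352,800 × 9,090 × 2 × 1 = 6,413,904,000 bytes.
Track D: 50,000 × 9,090 × 2 × 1 = 909,000,000 bytes.
Track E: 28,000 × 9,090 × 2 × 1 = 509,040,000 bytes.
Track F: 48,000 × 9,090 × 4 × 2 = 3,490,560,000 bytes.
Total = 22,754,088,000 bytes = 21699.99 MiB.

21699.99 MiB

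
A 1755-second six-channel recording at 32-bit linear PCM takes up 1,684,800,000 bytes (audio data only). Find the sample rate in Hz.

40,000 Hz

Bytes = sample_rate × seconds × bytes_per_sample × channels.
sample_rate = 1,684,800,000 / (1,755 × 4 × 6) = 1,684,800,000 / 42,120 = 40,000 Hz.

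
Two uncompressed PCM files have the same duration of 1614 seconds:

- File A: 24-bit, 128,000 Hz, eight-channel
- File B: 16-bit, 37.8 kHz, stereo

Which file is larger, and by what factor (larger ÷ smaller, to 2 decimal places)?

File A: 128,000 × 3 × 8 = 3,072,000 bytes/s.
File B: 37,800 × 2 × 2 = 151,200 bytes/s.
File A is larger; ratio = 4,958,208,000 / 244,036,800 = 20.32.

File A, by a factor of 20.32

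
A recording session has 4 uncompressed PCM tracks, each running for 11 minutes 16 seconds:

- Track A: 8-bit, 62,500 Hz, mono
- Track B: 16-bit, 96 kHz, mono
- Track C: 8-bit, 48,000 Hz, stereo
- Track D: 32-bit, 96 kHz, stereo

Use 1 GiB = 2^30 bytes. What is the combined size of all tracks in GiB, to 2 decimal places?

0.70 GiB

11 minutes 16 seconds = 676 s.
Track A: 62,500 × 676 × 1 × 1 = 42,250,000 bytes.
Track B: 96,000 × 676 × 2 × 1 = 129,792,000 bytes.
Track C: 48,000 × 676 × 1 × 2 = 64,896,000 bytes.
Track D: 96,000 × 676 × 4 × 2 = 519,168,000 bytes.
Total = 756,106,000 bytes = 0.70 GiB.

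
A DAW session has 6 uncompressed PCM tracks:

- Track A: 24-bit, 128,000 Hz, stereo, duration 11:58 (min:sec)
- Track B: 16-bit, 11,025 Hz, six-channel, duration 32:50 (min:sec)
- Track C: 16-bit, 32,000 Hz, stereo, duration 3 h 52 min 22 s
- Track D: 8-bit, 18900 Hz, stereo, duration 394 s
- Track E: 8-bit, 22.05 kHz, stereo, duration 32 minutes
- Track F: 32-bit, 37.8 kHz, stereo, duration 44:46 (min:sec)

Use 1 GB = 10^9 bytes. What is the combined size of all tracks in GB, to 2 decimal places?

Track A: 11:58 (min:sec) = 718 s; 128,000 × 718 × 3 × 2 = 551,424,000 bytes.
Track B: 32:50 (min:sec) = 1,970 s; 11,025 × 1,970 × 2 × 6 = 260,631,000 bytes.
Track C: 3 h 52 min 22 s = 13,942 s; 32,000 × 13,942 × 2 × 2 = 1,784,576,000 bytes.
Track D: 18,900 × 394 × 1 × 2 = 14,893,200 bytes.
Track E: 32 minutes = 1,920 s; 22,050 × 1,920 × 1 × 2 = 84,672,000 bytes.
Track F: 44:46 (min:sec) = 2,686 s; 37,800 × 2,686 × 4 × 2 = 812,246,400 bytes.
Total = 3,508,442,600 bytes = 3.51 GB.

3.51 GB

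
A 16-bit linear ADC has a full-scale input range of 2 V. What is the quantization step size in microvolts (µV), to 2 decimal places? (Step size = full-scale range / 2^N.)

2 V / 2^16 = 2 / 65,536 V = 30.52 µV.

30.52 µV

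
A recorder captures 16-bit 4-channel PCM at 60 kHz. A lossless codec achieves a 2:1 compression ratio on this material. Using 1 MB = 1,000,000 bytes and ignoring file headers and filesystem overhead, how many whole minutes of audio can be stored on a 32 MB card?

Uncompressed byte rate = 60,000 × 2 × 4 = 480,000 bytes/s.
After 2:1 compression, effective rate ≈ 240000 bytes/s.
Capacity = 32 × 1,000,000 = 32,000,000 bytes.
32,000,000 / effective rate ≈ 133.33 s → 2 minutes.

2 minutes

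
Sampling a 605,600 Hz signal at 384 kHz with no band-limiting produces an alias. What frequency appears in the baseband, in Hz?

162,400 Hz

Nyquist = 384,000/2 = 192,000 Hz; 605,600 Hz exceeds it.
Alias = |605,600 − 2×384,000| = |605,600 − 768,000| = 162,400 Hz.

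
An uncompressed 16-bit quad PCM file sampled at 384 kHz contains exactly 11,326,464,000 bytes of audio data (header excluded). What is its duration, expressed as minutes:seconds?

Byte rate = 384,000 × 2 × 4 = 3,072,000 bytes/s.
Duration = 11,326,464,000 / 3,072,000 = 3,687 s.
3,687 s = 61:27.

61:27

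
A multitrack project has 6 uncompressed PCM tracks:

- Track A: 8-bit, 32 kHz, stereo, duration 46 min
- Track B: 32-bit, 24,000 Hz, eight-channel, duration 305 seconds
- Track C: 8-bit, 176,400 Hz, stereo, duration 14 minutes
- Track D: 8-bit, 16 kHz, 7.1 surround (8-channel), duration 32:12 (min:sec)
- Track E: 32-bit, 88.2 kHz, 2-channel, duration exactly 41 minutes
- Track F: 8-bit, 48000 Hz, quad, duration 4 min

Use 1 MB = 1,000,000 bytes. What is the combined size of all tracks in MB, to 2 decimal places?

2736.38 MB

Track A: 46 min = 2,760 s; 32,000 × 2,760 × 1 × 2 = 176,640,000 bytes.
Track B: 24,000 × 305 × 4 × 8 = 234,240,000 bytes.
Track C: 14 minutes = 840 s; 176,400 × 840 × 1 × 2 = 296,352,000 bytes.
Track D: 32:12 (min:sec) = 1,932 s; 16,000 × 1,932 × 1 × 8 = 247,296,000 bytes.
Track E: exactly 41 minutes = 2,460 s; 88,200 × 2,460 × 4 × 2 = 1,735,776,000 bytes.
Track F: 4 min = 240 s; 48,000 × 240 × 1 × 4 = 46,080,000 bytes.
Total = 2,736,384,000 bytes = 2736.38 MB.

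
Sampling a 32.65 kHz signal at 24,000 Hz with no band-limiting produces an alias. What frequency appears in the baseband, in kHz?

8.65 kHz

Nyquist = 24,000/2 = 12,000 Hz; 32,650 Hz exceeds it.
Alias = |32,650 − 1×24,000| = |32,650 − 24,000| = 8,650 Hz = 8.65 kHz.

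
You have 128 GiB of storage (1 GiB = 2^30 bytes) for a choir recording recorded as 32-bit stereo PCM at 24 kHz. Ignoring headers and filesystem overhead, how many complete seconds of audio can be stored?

Uncompressed byte rate = 24,000 × 4 × 2 = 192,000 bytes/s.
Capacity = 128 × 1,073,741,824 = 137,438,953,472 bytes.
137,438,953,472 / 192,000 ≈ 715827.88 s → 715,827 seconds.

715,827 seconds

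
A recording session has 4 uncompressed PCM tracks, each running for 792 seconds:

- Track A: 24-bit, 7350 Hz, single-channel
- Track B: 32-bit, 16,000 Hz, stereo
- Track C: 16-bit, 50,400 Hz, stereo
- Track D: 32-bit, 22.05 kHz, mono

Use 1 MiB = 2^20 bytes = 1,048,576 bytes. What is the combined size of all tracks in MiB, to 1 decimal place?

Track A: 7,350 × 792 × 3 × 1 = 17,463,600 bytes.
Track B: 16,000 × 792 × 4 × 2 = 101,376,000 bytes.
Track C: 50,400 × 792 × 2 × 2 = 159,667,200 bytes.
Track D: 22,050 × 792 × 4 × 1 = 69,854,400 bytes.
Total = 348,361,200 bytes = 332.2 MiB.

332.2 MiB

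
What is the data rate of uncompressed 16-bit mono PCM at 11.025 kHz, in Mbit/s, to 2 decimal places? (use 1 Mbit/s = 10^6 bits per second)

0.18 Mbit/s

Bit rate = 11,025 × 16 × 1 = 176,400 bits/s.
= 0.18 Mbit/s.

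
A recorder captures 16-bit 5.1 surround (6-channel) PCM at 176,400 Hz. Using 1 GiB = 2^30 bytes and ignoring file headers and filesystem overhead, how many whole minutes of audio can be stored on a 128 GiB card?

1,082 minutes

Uncompressed byte rate = 176,400 × 2 × 6 = 2,116,800 bytes/s.
Capacity = 128 × 1,073,741,824 = 137,438,953,472 bytes.
137,438,953,472 / 2,116,800 ≈ 64927.7 s → 1,082 minutes.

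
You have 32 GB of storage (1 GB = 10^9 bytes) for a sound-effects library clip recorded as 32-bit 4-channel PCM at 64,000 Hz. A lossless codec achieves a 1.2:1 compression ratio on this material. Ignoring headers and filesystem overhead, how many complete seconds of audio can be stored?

37,500 seconds

Uncompressed byte rate = 64,000 × 4 × 4 = 1,024,000 bytes/s.
After 1.2:1 compression, effective rate ≈ 853333.33 bytes/s.
Capacity = 32 × 1,000,000,000 = 32,000,000,000 bytes.
32,000,000,000 / effective rate ≈ 37500 s → 37,500 seconds.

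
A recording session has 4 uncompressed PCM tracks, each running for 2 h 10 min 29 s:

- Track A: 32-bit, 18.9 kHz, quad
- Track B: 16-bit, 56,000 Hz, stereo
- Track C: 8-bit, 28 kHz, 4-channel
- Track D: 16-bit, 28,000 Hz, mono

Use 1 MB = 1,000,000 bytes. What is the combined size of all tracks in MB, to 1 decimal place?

2 h 10 min 29 s = 7,829 s.
Track A: 18,900 × 7,829 × 4 × 4 = 2,367,489,600 bytes.
Track B: 56,000 × 7,829 × 2 × 2 = 1,753,696,000 bytes.
Track C: 28,000 × 7,829 × 1 × 4 = 876,848,000 bytes.
Track D: 28,000 × 7,829 × 2 × 1 = 438,424,000 bytes.
Total = 5,436,457,600 bytes = 5436.5 MB.

5436.5 MB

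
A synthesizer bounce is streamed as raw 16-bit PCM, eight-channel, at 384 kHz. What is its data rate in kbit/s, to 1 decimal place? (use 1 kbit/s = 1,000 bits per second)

Bit rate = 384,000 × 16 × 8 = 49,152,000 bits/s.
= 49152.0 kbit/s.

49152.0 kbit/s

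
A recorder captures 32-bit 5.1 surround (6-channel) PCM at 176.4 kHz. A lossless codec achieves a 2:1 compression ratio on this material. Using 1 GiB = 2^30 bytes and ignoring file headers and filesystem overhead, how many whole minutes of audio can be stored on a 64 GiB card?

541 minutes

Uncompressed byte rate = 176,400 × 4 × 6 = 4,233,600 bytes/s.
After 2:1 compression, effective rate ≈ 2116800 bytes/s.
Capacity = 64 × 1,073,741,824 = 68,719,476,736 bytes.
68,719,476,736 / effective rate ≈ 32463.85 s → 541 minutes.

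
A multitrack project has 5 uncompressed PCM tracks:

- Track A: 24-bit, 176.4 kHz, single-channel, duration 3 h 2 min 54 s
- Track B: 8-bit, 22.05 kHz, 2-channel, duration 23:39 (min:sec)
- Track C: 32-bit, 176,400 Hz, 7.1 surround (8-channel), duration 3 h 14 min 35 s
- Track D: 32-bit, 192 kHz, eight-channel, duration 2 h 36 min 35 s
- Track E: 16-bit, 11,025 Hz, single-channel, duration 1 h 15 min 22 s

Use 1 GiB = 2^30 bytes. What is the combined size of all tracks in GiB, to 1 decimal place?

120.7 GiB

Track A: 3 h 2 min 54 s = 10,974 s; 176,400 × 10,974 × 3 × 1 = 5,807,440,800 bytes.
Track B: 23:39 (min:sec) = 1,419 s; 22,050 × 1,419 × 1 × 2 = 62,577,900 bytes.
Track C: 3 h 14 min 35 s = 11,675 s; 176,400 × 11,675 × 4 × 8 = 65,903,040,000 bytes.
Track D: 2 h 36 min 35 s = 9,395 s; 192,000 × 9,395 × 4 × 8 = 57,722,880,000 bytes.
Track E: 1 h 15 min 22 s = 4,522 s; 11,025 × 4,522 × 2 × 1 = 99,710,100 bytes.
Total = 129,595,648,800 bytes = 120.7 GiB.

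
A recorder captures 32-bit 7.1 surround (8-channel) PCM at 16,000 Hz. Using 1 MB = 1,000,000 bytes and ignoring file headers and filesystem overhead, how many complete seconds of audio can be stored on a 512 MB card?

Uncompressed byte rate = 16,000 × 4 × 8 = 512,000 bytes/s.
Capacity = 512 × 1,000,000 = 512,000,000 bytes.
512,000,000 / 512,000 ≈ 1000 s → 1,000 seconds.

1,000 seconds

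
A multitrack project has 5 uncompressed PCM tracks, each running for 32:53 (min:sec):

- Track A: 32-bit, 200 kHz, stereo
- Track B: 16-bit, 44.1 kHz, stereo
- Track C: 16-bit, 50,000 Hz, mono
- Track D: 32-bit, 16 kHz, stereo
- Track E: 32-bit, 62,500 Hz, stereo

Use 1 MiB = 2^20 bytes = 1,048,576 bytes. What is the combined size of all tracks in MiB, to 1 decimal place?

32:53 (min:sec) = 1,973 s.
Track A: 200,000 × 1,973 × 4 × 2 = 3,156,800,000 bytes.
Track B: 44,100 × 1,973 × 2 × 2 = 348,037,200 bytes.
Track C: 50,000 × 1,973 × 2 × 1 = 197,300,000 bytes.
Track D: 16,000 × 1,973 × 4 × 2 = 252,544,000 bytes.
Track E: 62,500 × 1,973 × 4 × 2 = 986,500,000 bytes.
Total = 4,941,181,200 bytes = 4712.3 MiB.

4712.3 MiB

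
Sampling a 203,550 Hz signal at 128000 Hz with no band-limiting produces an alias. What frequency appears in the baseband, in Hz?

Nyquist = 128,000/2 = 64,000 Hz; 203,550 Hz exceeds it.
Alias = |203,550 − 2×128,000| = |203,550 − 256,000| = 52,450 Hz.

52,450 Hz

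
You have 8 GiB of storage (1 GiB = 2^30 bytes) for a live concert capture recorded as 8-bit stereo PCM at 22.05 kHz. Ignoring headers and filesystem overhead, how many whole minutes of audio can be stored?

3,246 minutes

Uncompressed byte rate = 22,050 × 1 × 2 = 44,100 bytes/s.
Capacity = 8 × 1,073,741,824 = 8,589,934,592 bytes.
8,589,934,592 / 44,100 ≈ 194783.1 s → 3,246 minutes.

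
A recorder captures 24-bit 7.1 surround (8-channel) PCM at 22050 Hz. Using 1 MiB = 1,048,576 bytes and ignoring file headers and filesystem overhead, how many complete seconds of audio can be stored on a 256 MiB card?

Uncompressed byte rate = 22,050 × 3 × 8 = 529,200 bytes/s.
Capacity = 256 × 1,048,576 = 268,435,456 bytes.
268,435,456 / 529,200 ≈ 507.25 s → 507 seconds.

507 seconds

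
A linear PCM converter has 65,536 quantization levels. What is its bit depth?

16 bits

log2(65,536) = 16.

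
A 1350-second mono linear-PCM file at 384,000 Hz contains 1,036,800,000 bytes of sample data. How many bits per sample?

16 bits

Bytes per sample = 1,036,800,000 / (384,000 × 1,350 × 1) = 1,036,800,000 / 518,400,000 = 2.
Bit depth = 2 × 8 = 16 bits.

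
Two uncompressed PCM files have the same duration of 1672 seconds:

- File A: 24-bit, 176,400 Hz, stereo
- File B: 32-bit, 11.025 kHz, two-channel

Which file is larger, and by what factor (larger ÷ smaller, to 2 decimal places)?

File A, by a factor of 12.00

File A: 176,400 × 3 × 2 = 1,058,400 bytes/s.
File B: 11,025 × 4 × 2 = 88,200 bytes/s.
File A is larger; ratio = 1,769,644,800 / 147,470,400 = 12.00.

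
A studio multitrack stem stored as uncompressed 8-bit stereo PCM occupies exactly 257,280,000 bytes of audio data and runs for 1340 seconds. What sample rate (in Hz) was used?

Bytes = sample_rate × seconds × bytes_per_sample × channels.
sample_rate = 257,280,000 / (1,340 × 1 × 2) = 257,280,000 / 2,680 = 96,000 Hz.

96,000 Hz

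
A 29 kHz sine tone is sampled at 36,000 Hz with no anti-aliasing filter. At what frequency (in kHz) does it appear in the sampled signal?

7 kHz

Nyquist = 36,000/2 = 18,000 Hz; 29,000 Hz exceeds it.
Alias = |29,000 − 1×36,000| = |29,000 − 36,000| = 7,000 Hz = 7 kHz.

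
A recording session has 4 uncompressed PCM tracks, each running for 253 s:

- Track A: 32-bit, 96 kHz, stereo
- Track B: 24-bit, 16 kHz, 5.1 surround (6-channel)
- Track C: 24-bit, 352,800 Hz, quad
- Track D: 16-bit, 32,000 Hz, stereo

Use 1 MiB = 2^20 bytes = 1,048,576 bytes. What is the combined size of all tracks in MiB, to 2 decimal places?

Track A: 96,000 × 253 × 4 × 2 = 194,304,000 bytes.
Track B: 16,000 × 253 × 3 × 6 = 72,864,000 bytes.
Track C: 352,800 × 253 × 3 × 4 = 1,071,100,800 bytes.
Track D: 32,000 × 253 × 2 × 2 = 32,384,000 bytes.
Total = 1,370,652,800 bytes = 1307.16 MiB.

1307.16 MiB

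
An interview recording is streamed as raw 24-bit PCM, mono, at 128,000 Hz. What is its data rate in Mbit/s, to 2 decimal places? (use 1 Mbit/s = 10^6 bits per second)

3.07 Mbit/s

Bit rate = 128,000 × 24 × 1 = 3,072,000 bits/s.
= 3.07 Mbit/s.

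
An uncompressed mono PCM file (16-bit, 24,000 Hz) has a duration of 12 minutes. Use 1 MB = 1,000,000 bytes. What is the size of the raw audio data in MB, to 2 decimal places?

34.56 MB

Duration = 12 minutes = 720 s.
Bytes = 24,000 samples/s × 720 s × 2 bytes/sample × 1 ch = 34,560,000 bytes.
34,560,000 / 1,000,000 = 34.56 MB.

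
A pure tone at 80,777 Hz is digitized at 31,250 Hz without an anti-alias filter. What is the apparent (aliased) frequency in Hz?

12,973 Hz

Nyquist = 31,250/2 = 15,625 Hz; 80,777 Hz exceeds it.
Alias = |80,777 − 3×31,250| = |80,777 − 93,750| = 12,973 Hz.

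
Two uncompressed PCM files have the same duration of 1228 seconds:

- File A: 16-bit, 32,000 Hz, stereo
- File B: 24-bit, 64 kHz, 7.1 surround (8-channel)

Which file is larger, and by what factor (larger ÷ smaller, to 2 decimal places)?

File A: 32,000 × 2 × 2 = 128,000 bytes/s.
File B: 64,000 × 3 × 8 = 1,536,000 bytes/s.
File B is larger; ratio = 1,886,208,000 / 157,184,000 = 12.00.

File B, by a factor of 12.00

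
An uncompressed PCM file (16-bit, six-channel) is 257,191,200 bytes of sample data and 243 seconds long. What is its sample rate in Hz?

Bytes = sample_rate × seconds × bytes_per_sample × channels.
sample_rate = 257,191,200 / (243 × 2 × 6) = 257,191,200 / 2,916 = 88,200 Hz.

88,200 Hz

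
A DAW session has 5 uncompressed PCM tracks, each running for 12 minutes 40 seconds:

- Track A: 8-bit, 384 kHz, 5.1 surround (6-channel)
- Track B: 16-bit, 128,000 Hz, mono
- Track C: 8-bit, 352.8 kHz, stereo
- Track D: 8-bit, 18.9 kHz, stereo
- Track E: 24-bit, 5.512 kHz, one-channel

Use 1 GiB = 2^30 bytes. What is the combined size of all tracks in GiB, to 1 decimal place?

12 minutes 40 seconds = 760 s.
Track A: 384,000 × 760 × 1 × 6 = 1,751,040,000 bytes.
Track B: 128,000 × 760 × 2 × 1 = 194,560,000 bytes.
Track C: 352,800 × 760 × 1 × 2 = 536,256,000 bytes.
Track D: 18,900 × 760 × 1 × 2 = 28,728,000 bytes.
Track E: 5,512 × 760 × 3 × 1 = 12,567,360 bytes.
Total = 2,523,151,360 bytes = 2.3 GiB.

2.3 GiB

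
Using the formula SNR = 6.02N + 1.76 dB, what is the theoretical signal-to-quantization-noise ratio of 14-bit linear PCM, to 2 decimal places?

86.04 dB

6.02 × 14 + 1.76 = 86.04 dB.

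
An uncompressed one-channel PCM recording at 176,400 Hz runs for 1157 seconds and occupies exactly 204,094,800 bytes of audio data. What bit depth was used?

8 bits

Bytes per sample = 204,094,800 / (176,400 × 1,157 × 1) = 204,094,800 / 204,094,800 = 1.
Bit depth = 1 × 8 = 8 bits.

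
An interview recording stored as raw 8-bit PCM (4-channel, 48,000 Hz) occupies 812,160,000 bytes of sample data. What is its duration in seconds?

4,230 seconds

Byte rate = 48,000 × 1 × 4 = 192,000 bytes/s.
Duration = 812,160,000 / 192,000 = 4,230 s.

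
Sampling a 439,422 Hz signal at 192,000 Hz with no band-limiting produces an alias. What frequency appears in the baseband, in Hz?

55,422 Hz

Nyquist = 192,000/2 = 96,000 Hz; 439,422 Hz exceeds it.
Alias = |439,422 − 2×192,000| = |439,422 − 384,000| = 55,422 Hz.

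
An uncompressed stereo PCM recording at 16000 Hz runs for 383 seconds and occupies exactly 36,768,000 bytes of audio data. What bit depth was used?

24 bits

Bytes per sample = 36,768,000 / (16,000 × 383 × 2) = 36,768,000 / 12,256,000 = 3.
Bit depth = 3 × 8 = 24 bits.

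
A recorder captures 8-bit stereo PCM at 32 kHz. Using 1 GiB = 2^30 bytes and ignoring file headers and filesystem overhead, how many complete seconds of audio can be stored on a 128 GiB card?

2,147,483 seconds

Uncompressed byte rate = 32,000 × 1 × 2 = 64,000 bytes/s.
Capacity = 128 × 1,073,741,824 = 137,438,953,472 bytes.
137,438,953,472 / 64,000 ≈ 2147483.65 s → 2,147,483 seconds.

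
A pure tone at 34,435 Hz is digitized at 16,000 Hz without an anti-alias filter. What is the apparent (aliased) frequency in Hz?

Nyquist = 16,000/2 = 8,000 Hz; 34,435 Hz exceeds it.
Alias = |34,435 − 2×16,000| = |34,435 − 32,000| = 2,435 Hz.

2,435 Hz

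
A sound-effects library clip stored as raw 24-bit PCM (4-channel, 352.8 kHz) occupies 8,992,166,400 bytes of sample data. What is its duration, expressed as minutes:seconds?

Byte rate = 352,800 × 3 × 4 = 4,233,600 bytes/s.
Duration = 8,992,166,400 / 4,233,600 = 2,124 s.
2,124 s = 35:24.

35:24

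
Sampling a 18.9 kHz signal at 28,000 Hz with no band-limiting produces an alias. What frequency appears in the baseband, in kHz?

9.1 kHz

Nyquist = 28,000/2 = 14,000 Hz; 18,900 Hz exceeds it.
Alias = |18,900 − 1×28,000| = |18,900 − 28,000| = 9,100 Hz = 9.1 kHz.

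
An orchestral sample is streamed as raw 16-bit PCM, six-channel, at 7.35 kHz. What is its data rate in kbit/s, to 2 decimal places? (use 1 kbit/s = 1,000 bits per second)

705.60 kbit/s

Bit rate = 7,350 × 16 × 6 = 705,600 bits/s.
= 705.60 kbit/s.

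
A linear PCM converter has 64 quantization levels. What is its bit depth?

log2(64) = 6.

6 bits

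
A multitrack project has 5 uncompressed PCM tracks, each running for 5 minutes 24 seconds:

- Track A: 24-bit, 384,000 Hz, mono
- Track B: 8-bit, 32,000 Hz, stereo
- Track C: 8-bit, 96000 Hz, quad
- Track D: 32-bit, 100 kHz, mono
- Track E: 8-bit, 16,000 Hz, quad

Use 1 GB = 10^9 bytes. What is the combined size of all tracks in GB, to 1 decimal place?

0.7 GB

5 minutes 24 seconds = 324 s.
Track A: 384,000 × 324 × 3 × 1 = 373,248,000 bytes.
Track B: 32,000 × 324 × 1 × 2 = 20,736,000 bytes.
Track C: 96,000 × 324 × 1 × 4 = 124,416,000 bytes.
Track D: 100,000 × 324 × 4 × 1 = 129,600,000 bytes.
Track E: 16,000 × 324 × 1 × 4 = 20,736,000 bytes.
Total = 668,736,000 bytes = 0.7 GB.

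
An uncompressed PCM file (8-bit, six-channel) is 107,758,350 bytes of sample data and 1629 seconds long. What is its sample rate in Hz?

Bytes = sample_rate × seconds × bytes_per_sample × channels.
sample_rate = 107,758,350 / (1,629 × 1 × 6) = 107,758,350 / 9,774 = 11,025 Hz.

11,025 Hz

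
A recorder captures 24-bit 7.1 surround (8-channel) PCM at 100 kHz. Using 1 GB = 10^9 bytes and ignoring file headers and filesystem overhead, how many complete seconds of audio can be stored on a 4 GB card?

Uncompressed byte rate = 100,000 × 3 × 8 = 2,400,000 bytes/s.
Capacity = 4 × 1,000,000,000 = 4,000,000,000 bytes.
4,000,000,000 / 2,400,000 ≈ 1666.67 s → 1,666 seconds.

1,666 seconds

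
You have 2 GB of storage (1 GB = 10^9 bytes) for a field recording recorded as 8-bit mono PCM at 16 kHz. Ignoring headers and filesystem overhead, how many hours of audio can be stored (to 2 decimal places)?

Uncompressed byte rate = 16,000 × 1 × 1 = 16,000 bytes/s.
Capacity = 2 × 1,000,000,000 = 2,000,000,000 bytes.
2,000,000,000 / 16,000 ≈ 125000 s → 34.72 hours.

34.72 hours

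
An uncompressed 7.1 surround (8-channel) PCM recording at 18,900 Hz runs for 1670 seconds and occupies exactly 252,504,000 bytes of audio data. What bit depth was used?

8 bits

Bytes per sample = 252,504,000 / (18,900 × 1,670 × 8) = 252,504,000 / 252,504,000 = 1.
Bit depth = 1 × 8 = 8 bits.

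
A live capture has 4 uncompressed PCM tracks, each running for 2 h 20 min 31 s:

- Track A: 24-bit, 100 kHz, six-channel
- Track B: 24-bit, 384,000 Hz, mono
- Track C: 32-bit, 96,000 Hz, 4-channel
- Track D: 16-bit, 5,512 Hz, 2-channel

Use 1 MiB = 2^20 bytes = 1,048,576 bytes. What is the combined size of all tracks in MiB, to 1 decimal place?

2 h 20 min 31 s = 8,431 s.
Track A: 100,000 × 8,431 × 3 × 6 = 15,175,800,000 bytes.
Track B: 384,000 × 8,431 × 3 × 1 = 9,712,512,000 bytes.
Track C: 96,000 × 8,431 × 4 × 4 = 12,950,016,000 bytes.
Track D: 5,512 × 8,431 × 2 × 2 = 185,886,688 bytes.
Total = 38,024,214,688 bytes = 36262.7 MiB.

36262.7 MiB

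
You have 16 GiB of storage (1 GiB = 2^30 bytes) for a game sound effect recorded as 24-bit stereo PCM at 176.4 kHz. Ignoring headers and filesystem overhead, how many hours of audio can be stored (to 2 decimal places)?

4.51 hours

Uncompressed byte rate = 176,400 × 3 × 2 = 1,058,400 bytes/s.
Capacity = 16 × 1,073,741,824 = 17,179,869,184 bytes.
17,179,869,184 / 1,058,400 ≈ 16231.92 s → 4.51 hours.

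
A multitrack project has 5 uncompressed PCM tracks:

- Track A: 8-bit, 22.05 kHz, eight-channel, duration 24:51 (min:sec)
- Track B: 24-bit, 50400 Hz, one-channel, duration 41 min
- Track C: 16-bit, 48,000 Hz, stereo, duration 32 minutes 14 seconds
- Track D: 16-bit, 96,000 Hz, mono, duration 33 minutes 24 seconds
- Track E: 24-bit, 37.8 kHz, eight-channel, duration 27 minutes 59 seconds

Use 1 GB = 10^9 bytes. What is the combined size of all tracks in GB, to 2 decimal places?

2.91 GB

Track A: 24:51 (min:sec) = 1,491 s; 22,050 × 1,491 × 1 × 8 = 263,012,400 bytes.
Track B: 41 min = 2,460 s; 50,400 × 2,460 × 3 × 1 = 371,952,000 bytes.
Track C: 32 minutes 14 seconds = 1,934 s; 48,000 × 1,934 × 2 × 2 = 371,328,000 bytes.
Track D: 33 minutes 24 seconds = 2,004 s; 96,000 × 2,004 × 2 × 1 = 384,768,000 bytes.
Track E: 27 minutes 59 seconds = 1,679 s; 37,800 × 1,679 × 3 × 8 = 1,523,188,800 bytes.
Total = 2,914,249,200 bytes = 2.91 GB.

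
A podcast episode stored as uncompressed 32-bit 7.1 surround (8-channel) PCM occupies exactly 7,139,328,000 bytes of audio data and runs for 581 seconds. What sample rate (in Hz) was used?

Bytes = sample_rate × seconds × bytes_per_sample × channels.
sample_rate = 7,139,328,000 / (581 × 4 × 8) = 7,139,328,000 / 18,592 = 384,000 Hz.

384,000 Hz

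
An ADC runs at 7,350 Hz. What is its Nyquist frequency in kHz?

3.675 kHz

Nyquist frequency = sample rate / 2 = 7,350 / 2 = 3.675 kHz.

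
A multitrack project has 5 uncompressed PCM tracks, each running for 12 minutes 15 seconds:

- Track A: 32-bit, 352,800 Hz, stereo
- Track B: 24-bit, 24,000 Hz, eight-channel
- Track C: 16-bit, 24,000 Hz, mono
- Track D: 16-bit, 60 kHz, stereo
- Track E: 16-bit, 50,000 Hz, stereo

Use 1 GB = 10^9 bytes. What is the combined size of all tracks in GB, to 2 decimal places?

2.86 GB

12 minutes 15 seconds = 735 s.
Track A: 352,800 × 735 × 4 × 2 = 2,074,464,000 bytes.
Track B: 24,000 × 735 × 3 × 8 = 423,360,000 bytes.
Track C: 24,000 × 735 × 2 × 1 = 35,280,000 bytes.
Track D: 60,000 × 735 × 2 × 2 = 176,400,000 bytes.
Track E: 50,000 × 735 × 2 × 2 = 147,000,000 bytes.
Total = 2,856,504,000 bytes = 2.86 GB.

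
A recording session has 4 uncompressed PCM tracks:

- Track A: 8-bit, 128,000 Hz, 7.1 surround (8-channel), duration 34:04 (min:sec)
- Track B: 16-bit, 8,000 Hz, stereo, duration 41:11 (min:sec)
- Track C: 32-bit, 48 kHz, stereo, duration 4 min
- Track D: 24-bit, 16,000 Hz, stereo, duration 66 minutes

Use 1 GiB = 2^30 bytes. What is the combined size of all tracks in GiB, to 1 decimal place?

Track A: 34:04 (min:sec) = 2,044 s; 128,000 × 2,044 × 1 × 8 = 2,093,056,000 bytes.
Track B: 41:11 (min:sec) = 2,471 s; 8,000 × 2,471 × 2 × 2 = 79,072,000 bytes.
Track C: 4 min = 240 s; 48,000 × 240 × 4 × 2 = 92,160,000 bytes.
Track D: 66 minutes = 3,960 s; 16,000 × 3,960 × 3 × 2 = 380,160,000 bytes.
Total = 2,644,448,000 bytes = 2.5 GiB.

2.5 GiB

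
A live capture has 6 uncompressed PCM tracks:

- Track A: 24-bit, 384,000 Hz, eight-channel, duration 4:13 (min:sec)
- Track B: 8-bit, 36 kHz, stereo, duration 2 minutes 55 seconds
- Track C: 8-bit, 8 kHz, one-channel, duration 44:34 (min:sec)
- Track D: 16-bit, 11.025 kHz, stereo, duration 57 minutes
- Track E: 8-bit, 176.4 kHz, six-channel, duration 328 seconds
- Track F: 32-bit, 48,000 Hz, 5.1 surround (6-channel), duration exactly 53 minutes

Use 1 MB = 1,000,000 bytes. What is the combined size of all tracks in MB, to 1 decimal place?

6527.0 MB

Track A: 4:13 (min:sec) = 253 s; 384,000 × 253 × 3 × 8 = 2,331,648,000 bytes.
Track B: 2 minutes 55 seconds = 175 s; 36,000 × 175 × 1 × 2 = 12,600,000 bytes.
Track C: 44:34 (min:sec) = 2,674 s; 8,000 × 2,674 × 1 × 1 = 21,392,000 bytes.
Track D: 57 minutes = 3,420 s; 11,025 × 3,420 × 2 × 2 = 150,822,000 bytes.
Track E: 176,400 × 328 × 1 × 6 = 347,155,200 bytes.
Track F: exactly 53 minutes = 3,180 s; 48,000 × 3,180 × 4 × 6 = 3,663,360,000 bytes.
Total = 6,526,977,200 bytes = 6527.0 MB.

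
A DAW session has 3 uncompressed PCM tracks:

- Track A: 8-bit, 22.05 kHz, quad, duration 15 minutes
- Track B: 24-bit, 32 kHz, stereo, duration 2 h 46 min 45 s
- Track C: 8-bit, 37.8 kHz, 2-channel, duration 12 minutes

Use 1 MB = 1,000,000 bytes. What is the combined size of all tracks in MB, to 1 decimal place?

Track A: 15 minutes = 900 s; 22,050 × 900 × 1 × 4 = 79,380,000 bytes.
Track B: 2 h 46 min 45 s = 10,005 s; 32,000 × 10,005 × 3 × 2 = 1,920,960,000 bytes.
Track C: 12 minutes = 720 s; 37,800 × 720 × 1 × 2 = 54,432,000 bytes.
Total = 2,054,772,000 bytes = 2054.8 MB.

2054.8 MB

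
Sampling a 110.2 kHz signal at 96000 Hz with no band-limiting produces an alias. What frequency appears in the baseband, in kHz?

Nyquist = 96,000/2 = 48,000 Hz; 110,200 Hz exceeds it.
Alias = |110,200 − 1×96,000| = |110,200 − 96,000| = 14,200 Hz = 14.2 kHz.

14.2 kHz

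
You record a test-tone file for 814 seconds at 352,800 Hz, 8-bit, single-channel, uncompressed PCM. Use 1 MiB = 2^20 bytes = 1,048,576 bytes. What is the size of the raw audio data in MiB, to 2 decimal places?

273.88 MiB

Bytes = 352,800 samples/s × 814 s × 1 bytes/sample × 1 ch = 287,179,200 bytes.
287,179,200 / 1,048,576 = 273.88 MiB.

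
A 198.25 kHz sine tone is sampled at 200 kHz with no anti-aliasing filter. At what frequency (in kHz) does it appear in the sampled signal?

1.75 kHz

Nyquist = 200,000/2 = 100,000 Hz; 198,250 Hz exceeds it.
Alias = |198,250 − 1×200,000| = |198,250 − 200,000| = 1,750 Hz = 1.75 kHz.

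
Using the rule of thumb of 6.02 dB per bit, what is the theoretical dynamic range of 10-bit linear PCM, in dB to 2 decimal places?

60.20 dB

10 × 6.02 = 60.20 dB.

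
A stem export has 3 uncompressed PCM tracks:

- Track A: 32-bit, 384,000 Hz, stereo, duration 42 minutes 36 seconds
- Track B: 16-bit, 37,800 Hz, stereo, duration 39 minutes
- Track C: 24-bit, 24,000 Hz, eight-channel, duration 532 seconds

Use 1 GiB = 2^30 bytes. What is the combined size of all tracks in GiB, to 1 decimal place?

Track A: 42 minutes 36 seconds = 2,556 s; 384,000 × 2,556 × 4 × 2 = 7,852,032,000 bytes.
Track B: 39 minutes = 2,340 s; 37,800 × 2,340 × 2 × 2 = 353,808,000 bytes.
Track C: 24,000 × 532 × 3 × 8 = 306,432,000 bytes.
Total = 8,512,272,000 bytes = 7.9 GiB.

7.9 GiB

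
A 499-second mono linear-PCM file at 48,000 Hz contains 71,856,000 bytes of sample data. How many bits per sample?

Bytes per sample = 71,856,000 / (48,000 × 499 × 1) = 71,856,000 / 23,952,000 = 3.
Bit depth = 3 × 8 = 24 bits.

24 bits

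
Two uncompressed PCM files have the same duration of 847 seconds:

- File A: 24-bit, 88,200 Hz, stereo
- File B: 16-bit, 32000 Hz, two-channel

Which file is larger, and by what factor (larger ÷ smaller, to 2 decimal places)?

File A: 88,200 × 3 × 2 = 529,200 bytes/s.
File B: 32,000 × 2 × 2 = 128,000 bytes/s.
File A is larger; ratio = 448,232,400 / 108,416,000 = 4.13.

File A, by a factor of 4.13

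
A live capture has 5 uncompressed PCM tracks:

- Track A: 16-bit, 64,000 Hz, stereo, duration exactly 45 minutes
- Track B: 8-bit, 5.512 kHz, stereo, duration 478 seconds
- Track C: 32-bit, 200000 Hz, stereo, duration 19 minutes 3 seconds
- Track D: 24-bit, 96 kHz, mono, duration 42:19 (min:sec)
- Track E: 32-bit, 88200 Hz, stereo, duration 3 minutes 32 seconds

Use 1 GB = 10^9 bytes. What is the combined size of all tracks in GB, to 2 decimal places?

3.41 GB

Track A: exactly 45 minutes = 2,700 s; 64,000 × 2,700 × 2 × 2 = 691,200,000 bytes.
Track B: 5,512 × 478 × 1 × 2 = 5,269,472 bytes.
Track C: 19 minutes 3 seconds = 1,143 s; 200,000 × 1,143 × 4 × 2 = 1,828,800,000 bytes.
Track D: 42:19 (min:sec) = 2,539 s; 96,000 × 2,539 × 3 × 1 = 731,232,000 bytes.
Track E: 3 minutes 32 seconds = 212 s; 88,200 × 212 × 4 × 2 = 149,587,200 bytes.
Total = 3,406,088,672 bytes = 3.41 GB.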